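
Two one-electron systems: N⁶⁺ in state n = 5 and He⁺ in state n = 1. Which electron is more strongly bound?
He⁺ at n = 1 (E = -54.422800 eV)

Using E_n = -13.6057 Z² / n² eV:

N⁶⁺ (Z = 7) at n = 5:
E = -13.6057 × 7² / 5² = -13.6057 × 49 / 25 = -26.667172000 eV

He⁺ (Z = 2) at n = 1:
E = -13.6057 × 2² / 1² = -13.6057 × 4 / 1 = -54.422800000 eV

Since -54.422800000 eV < -26.667172000 eV,
He⁺ at n = 1 is more tightly bound (requires more energy to ionize).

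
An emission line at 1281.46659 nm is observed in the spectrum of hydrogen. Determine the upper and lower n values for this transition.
n = 5 → n = 3

First, find the photon energy from the wavelength (hc = 1239.84 eV·nm):
E = hc/λ = 1239.84 eV·nm / 1281.46659 nm = 0.96751645 eV

The energy levels of hydrogen satisfy E_n = -13.6057 / n² eV, so an emission n_i → n_f releases
ΔE = 13.6057 × (1/n_f² − 1/n_i²) eV.

Setting ΔE equal to the photon energy:
1/n_f² − 1/n_i² = 0.96751645 / 13.6057 = 0.071111112

Since 1/n_i² must be positive, we need 1/n_f² > 0.071111112, i.e. n_f ≤ 3. For each allowed n_f, solve n_i = (1/n_f² − 0.071111112)^(−1/2) and check whether it is a whole number:
  n_f = 1: 1/n_i² = 1.000000000 − 0.071111112 = 0.928888888 → n_i = 1.038  (not an integer) ✗
  n_f = 2: 1/n_i² = 0.250000000 − 0.071111112 = 0.178888888 → n_i = 2.364  (not an integer) ✗
  n_f = 3: 1/n_i² = 0.111111111 − 0.071111112 = 0.039999999 → n_i = 5.000  → integer, n_i = 5 ✓

Only n_f = 3 gives an integer upper level, n_i = 5.

The transition is from n = 5 to n = 3 (emission).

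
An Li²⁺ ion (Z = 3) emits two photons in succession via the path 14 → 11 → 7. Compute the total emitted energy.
1.87425 eV

The energy levels of Li²⁺ are E_n = -13.6057 × 3² / n² eV.

First transition (14 → 11):
ΔE₁ = |E_11 - E_14|
ΔE₁ = |-1.01199421488 - (-0.62475153061)| = 0.38724268 eV

Second transition (11 → 7):
ΔE₂ = |E_7 - E_11|
ΔE₂ = |-2.49900612245 - (-1.01199421488)| = 1.48701191 eV

Total energy released:
E_total = ΔE₁ + ΔE₂ = 0.38724268 + 1.48701191 = 1.87425 eV

Note: This equals the direct transition 14 → 7: 1.87425 eV ✓
Energy is conserved regardless of the path taken.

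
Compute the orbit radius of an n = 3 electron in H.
0.4763 nm (or 4.7626 Å)

The Bohr radius formula is:
r_n = n² a₀ / Z

where a₀ = 0.0529177 nm is the Bohr radius.

For H (Z = 1) at n = 3:
r_3 = 3² × 0.0529177 nm / 1
r_3 = 9 × 0.0529177 nm / 1
r_3 = 0.47626 nm / 1
r_3 = 0.4763 nm

The electron orbits at approximately 0.4763 nm from the nucleus.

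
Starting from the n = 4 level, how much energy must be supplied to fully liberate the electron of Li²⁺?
7.65 eV

The ionization energy is the energy needed to remove the electron completely (n → ∞).

For a hydrogen-like ion with Z = 3, E_n = -13.6057 Z² / n² eV.

At n = 4: E_4 = -13.6057 × 3² / 4² = -7.65321 eV
At n = ∞: E_∞ = 0 eV

Ionization energy = E_∞ - E_4 = 0 - (-7.65321) = 7.65321 eV
Ionization energy ≈ 7.65 eV

This is also called the binding energy of the electron in state n = 4.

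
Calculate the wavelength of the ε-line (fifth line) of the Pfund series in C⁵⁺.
84.3764 nm

The lines of a series are numbered from the longest wavelength (smallest ΔE) outward; the fifth line is the transition from n = n_f + 5 to n_f.
The Pfund series has all transitions ending at n_f = 5.

For C⁵⁺ (Z = 6), the fifth line (ε-line) is the jump from n = 10 to n = 5:
E_10 = -13.6057 × 6² / 10² = -4.898052 eV
E_5 = -13.6057 × 6² / 5² = -19.592208 eV
ΔE = E_10 - E_5 = 14.694156 eV

λ = hc/E = 1239.84 eV·nm / 14.694156 eV
λ = 84.3764 nm

This is the ε-line of the Pfund series in C⁵⁺.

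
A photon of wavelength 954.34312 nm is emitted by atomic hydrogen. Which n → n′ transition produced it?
n = 8 → n = 3

First, find the photon energy from the wavelength (hc = 1239.84 eV·nm):
E = hc/λ = 1239.84 eV·nm / 954.34312 nm = 1.2991554 eV

The energy levels of hydrogen satisfy E_n = -13.6057 / n² eV, so an emission n_i → n_f releases
ΔE = 13.6057 × (1/n_f² − 1/n_i²) eV.

Setting ΔE equal to the photon energy:
1/n_f² − 1/n_i² = 1.2991554 / 13.6057 = 0.095486112

Since 1/n_i² must be positive, we need 1/n_f² > 0.095486112, i.e. n_f ≤ 3. For each allowed n_f, solve n_i = (1/n_f² − 0.095486112)^(−1/2) and check whether it is a whole number:
  n_f = 1: 1/n_i² = 1.000000000 − 0.095486112 = 0.904513888 → n_i = 1.051  (not an integer) ✗
  n_f = 2: 1/n_i² = 0.250000000 − 0.095486112 = 0.154513888 → n_i = 2.544  (not an integer) ✗
  n_f = 3: 1/n_i² = 0.111111111 − 0.095486112 = 0.015624999 → n_i = 8.000  → integer, n_i = 8 ✓

Only n_f = 3 gives an integer upper level, n_i = 8.

The transition is from n = 8 to n = 3 (emission).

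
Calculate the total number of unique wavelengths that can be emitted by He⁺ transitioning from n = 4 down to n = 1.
6

The electron can occupy levels n = 1, 2, ..., 4 during de-excitation — that is m = 4 - 1 + 1 = 4 distinct levels.

The number of distinct spectral lines equals the number of ways to choose 2 of these m levels (each pair gives one possible emission transition):

Number of lines = m(m-1)/2 = 4×3/2 = 6

These correspond to all possible transitions between the 4 levels:
4 → 3, 4 → 2, 4 → 1, 3 → 2, 3 → 1, 2 → 1

Each transition produces a photon with a unique energy (and thus wavelength). This count does not depend on Z.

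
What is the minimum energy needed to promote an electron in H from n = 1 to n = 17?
13.5586 eV

The energy levels of a hydrogen-like atom are E_n = -13.6057 eV / n².

Energy at n = 1: E_1 = -13.6057 / 1² = -13.6057000 eV
Energy at n = 17: E_17 = -13.6057 / 17² = -0.0470785 eV

The excitation energy is the difference:
ΔE = E_17 - E_1
ΔE = -0.0470785 - (-13.6057000)
ΔE = 13.5586 eV

Since this is positive, energy must be absorbed (photon absorption).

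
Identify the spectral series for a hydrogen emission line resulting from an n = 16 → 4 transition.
Brackett series

The spectral series in hydrogen are named based on the final (lower) energy level:
- Lyman series: n_final = 1 (ultraviolet)
- Balmer series: n_final = 2 (visible/near-UV)
- Paschen series: n_final = 3 (infrared)
- Brackett series: n_final = 4 (infrared)
- Pfund series: n_final = 5 (far infrared)

Since this transition ends at n = 4, it belongs to the Brackett series.

For reference, this 16 → 4 line has photon energy
ΔE = 13.6057 eV × (1/4² - 1/16²) = 0.79720898438 eV,
corresponding to wavelength λ = hc/ΔE = 1239.84 eV·nm / 0.79720898438 eV = 1555.22582 nm in the infrared region.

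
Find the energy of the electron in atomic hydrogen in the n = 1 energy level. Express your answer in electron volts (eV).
-13.606 eV

The energy levels of a hydrogen-like atom are given by:
E_n = -13.6057 eV / n²

For n = 1:
E_1 = -13.6057 eV / 1²
E_1 = -13.6057 eV / 1
E_1 = -13.606 eV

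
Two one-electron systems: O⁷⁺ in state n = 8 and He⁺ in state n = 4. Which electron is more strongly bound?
O⁷⁺ at n = 8 (E = -13.61 eV)

Using E_n = -13.6057 Z² / n² eV:

O⁷⁺ (Z = 8) at n = 8:
E = -13.6057 × 8² / 8² = -13.6057 × 64 / 64 = -13.60570 eV

He⁺ (Z = 2) at n = 4:
E = -13.6057 × 2² / 4² = -13.6057 × 4 / 16 = -3.40143 eV

Since -13.60570 eV < -3.40143 eV,
O⁷⁺ at n = 8 is more tightly bound (requires more energy to ionize).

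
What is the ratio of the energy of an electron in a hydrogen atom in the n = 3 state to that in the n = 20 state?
44.444444

Using E_n = -13.6057 Z² / n² eV with Z = 1:

E_3 = -13.6057 / 3² = -13.6057 / 9 = -1.511744444444 eV
E_20 = -13.6057 / 20² = -13.6057 / 400 = -0.034014250000 eV

The ratio is:
E_3/E_20 = (-1.511744444444) / (-0.034014250000)
E_3/E_20 = (-13.6057/9) / (-13.6057/400)
E_3/E_20 = 400/9
E_3/E_20 = 44.444444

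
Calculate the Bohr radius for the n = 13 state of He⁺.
4.4715 nm (or 44.7155 Å)

The Bohr radius formula is:
r_n = n² a₀ / Z

where a₀ = 0.0529177 nm is the Bohr radius.

For He⁺ (Z = 2) at n = 13:
r_13 = 13² × 0.0529177 nm / 2
r_13 = 169 × 0.0529177 nm / 2
r_13 = 8.94309 nm / 2
r_13 = 4.4715 nm

The electron orbits at approximately 4.4715 nm from the nucleus.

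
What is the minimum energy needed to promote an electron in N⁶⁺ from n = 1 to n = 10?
660.013 eV

The energy levels of a hydrogen-like atom are E_n = -13.6057 Z² eV / n².

Energy at n = 1: E_1 = -13.6057 × 7² / 1² = -666.679300 eV
Energy at n = 10: E_10 = -13.6057 × 7² / 10² = -6.666793 eV

The excitation energy is the difference:
ΔE = E_10 - E_1
ΔE = -6.666793 - (-666.679300)
ΔE = 660.013 eV

Since this is positive, energy must be absorbed (photon absorption).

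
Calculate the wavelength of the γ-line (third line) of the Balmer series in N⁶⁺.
8.856 nm

The lines of a series are numbered from the longest wavelength (smallest ΔE) outward; the third line is the transition from n = n_f + 3 to n_f.
The Balmer series has all transitions ending at n_f = 2.

For N⁶⁺ (Z = 7), the third line (γ-line) is the jump from n = 5 to n = 2:
E_5 = -13.6057 × 7² / 5² = -26.66717 eV
E_2 = -13.6057 × 7² / 2² = -166.66983 eV
ΔE = E_5 - E_2 = 140.00266 eV

λ = hc/E = 1239.84 eV·nm / 140.00266 eV
λ = 8.856 nm

This is the γ-line of the Balmer series in N⁶⁺.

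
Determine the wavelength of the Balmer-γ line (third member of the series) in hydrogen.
433.935777 nm

The lines of a series are numbered from the longest wavelength (smallest ΔE) outward; the third line is the transition from n = n_f + 3 to n_f.
The Balmer series has all transitions ending at n_f = 2.

For H, the third line (γ-line) is the jump from n = 5 to n = 2:
E_5 = -13.6057 / 5² = -0.5442280000 eV
E_2 = -13.6057 / 2² = -3.4014250000 eV
ΔE = E_5 - E_2 = 2.8571970000 eV

λ = hc/E = 1239.84 eV·nm / 2.8571970000 eV
λ = 433.935777 nm

This is the γ-line of the Balmer series in H.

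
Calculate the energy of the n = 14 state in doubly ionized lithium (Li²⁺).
-0.624752 eV

For hydrogen-like ions, the energy levels scale with Z²:
E_n = -13.6057 Z² / n² eV

For Li²⁺ (Z = 3) at n = 14:
E_14 = -13.6057 × 3² / 14²
E_14 = -13.6057 × 9 / 196
E_14 = -122.4513 / 196
E_14 = -0.624752 eV

The energy is 9 times more negative than hydrogen at the same n due to the stronger nuclear charge.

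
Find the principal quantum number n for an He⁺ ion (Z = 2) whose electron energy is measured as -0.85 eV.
n = 8

The exact energy levels follow E_n = -13.6057 Z² / n² eV with Z = 2.

The measured value (-0.85 eV) is reported to only 2 significant figures, so we must test candidate n values and see which one matches to that precision.

Candidate energies:
  n = 6:  E = -13.6057 × 2² / 6² = -1.51174 eV
  n = 7:  E = -13.6057 × 2² / 7² = -1.11067 eV
  n = 8:  E = -13.6057 × 2² / 8² = -0.85036 eV  ← matches
  n = 9:  E = -13.6057 × 2² / 9² = -0.67189 eV
  n = 10:  E = -13.6057 × 2² / 10² = -0.54423 eV

Checking against the measurement of -0.85 eV (2 sig figs), only n = 8 agrees:
E_8 = -0.85036 eV, which rounds to -0.85 eV ✓

Therefore n = 8.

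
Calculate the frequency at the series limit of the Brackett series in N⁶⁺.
1.0075e+16 Hz

The series limit corresponds to the transition from n = ∞ to n = 4.
This is the highest energy (shortest wavelength) transition in the Brackett series.

E_∞ = 0 eV
E_4 = -13.6057 × 7² / 4² = -41.66745625 eV

Energy at series limit:
ΔE = E_∞ - E_4 = 0 - (-41.66745625) = 41.66745625 eV
E = 41.66745625 eV × (1.602177 × 10⁻¹⁹ J/eV) = 6.675864e-18 J
f = E/h = 6.675864e-18 J / (6.62607 × 10⁻³⁴ J·s) = 1.0075e+16 Hz

This energy equals the ionization energy from the n = 4 state of N⁶⁺.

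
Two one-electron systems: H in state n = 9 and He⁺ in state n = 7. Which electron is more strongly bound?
He⁺ at n = 7 (E = -1.11067 eV)

Using E_n = -13.6057 Z² / n² eV:

H (Z = 1) at n = 9:
E = -13.6057 × 1² / 9² = -13.6057 × 1 / 81 = -0.16797160 eV

He⁺ (Z = 2) at n = 7:
E = -13.6057 × 2² / 7² = -13.6057 × 4 / 49 = -1.11066939 eV

Since -1.11066939 eV < -0.16797160 eV,
He⁺ at n = 7 is more tightly bound (requires more energy to ionize).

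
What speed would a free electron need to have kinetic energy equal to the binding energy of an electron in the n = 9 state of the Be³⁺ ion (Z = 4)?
9.7231e+05 m/s (or 0.32% of c)

The binding energy at n = 9 for Be³⁺ is:
E_9 = -13.6057 × 4²/9² = -2.6875457 eV
|E_9| = 2.6875457 eV

Convert to Joules:
KE = 2.6875457 eV × (1.602177 × 10⁻¹⁹ J/eV) = 4.305924e-19 J

Using KE = ½mv²:
v = √(2·KE/m_e)
v = √(2 × 4.305924e-19 J / 9.10938 × 10⁻³¹ kg)
v = 9.7231e+05 m/s

This is approximately 0.32% the speed of light.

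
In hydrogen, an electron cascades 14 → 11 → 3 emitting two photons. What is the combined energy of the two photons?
1.442328 eV

The energy levels of hydrogen are E_n = -13.6057 / n² eV.

First transition (14 → 11):
ΔE₁ = |E_11 - E_14|
ΔE₁ = |-0.112443801653 - (-0.069416836735)| = 0.043026965 eV

Second transition (11 → 3):
ΔE₂ = |E_3 - E_11|
ΔE₂ = |-1.511744444444 - (-0.112443801653)| = 1.399300643 eV

Total energy released:
E_total = ΔE₁ + ΔE₂ = 0.043026965 + 1.399300643 = 1.442328 eV

Note: This equals the direct transition 14 → 3: 1.442328 eV ✓
Energy is conserved regardless of the path taken.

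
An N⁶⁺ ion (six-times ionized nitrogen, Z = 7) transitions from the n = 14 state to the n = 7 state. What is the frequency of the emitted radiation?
2.467e+15 Hz

First, find the transition energy:
E_14 = -13.6057 × 7² / 14² = -3.40142500 eV
E_7 = -13.6057 × 7² / 7² = -13.60570000 eV
|ΔE| = |E_7 - E_14| = 10.20427500 eV

Convert to Joules: E = 10.20427500 eV × (1.602177 × 10⁻¹⁹ J/eV) = 1.63491e-18 J

Using E = hf:
f = E/h = 1.63491e-18 J / (6.62607 × 10⁻³⁴ J·s)
f = 2.467e+15 Hz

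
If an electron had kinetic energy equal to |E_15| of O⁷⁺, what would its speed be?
1.167e+06 m/s (or 0.389% of c)

The binding energy at n = 15 for O⁷⁺ is:
E_15 = -13.6057 × 8²/15² = -3.870066 eV
|E_15| = 3.870066 eV

Convert to Joules:
KE = 3.870066 eV × (1.602177 × 10⁻¹⁹ J/eV) = 6.20053e-19 J

Using KE = ½mv²:
v = √(2·KE/m_e)
v = √(2 × 6.20053e-19 J / 9.10938 × 10⁻³¹ kg)
v = 1.167e+06 m/s

This is approximately 0.389% the speed of light.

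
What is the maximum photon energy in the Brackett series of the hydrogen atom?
0.85036 eV

The series limit corresponds to the transition from n = ∞ to n = 4.
This is the highest energy (shortest wavelength) transition in the Brackett series.

E_∞ = 0 eV
E_4 = -13.6057 / 4² = -0.85036 eV

Energy at series limit:
ΔE = E_∞ - E_4 = 0 - (-0.85036) = 0.85036 eV

This energy equals the ionization energy from the n = 4 state of hydrogen.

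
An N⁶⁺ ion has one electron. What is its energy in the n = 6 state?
-18.51887 eV

For hydrogen-like ions, the energy levels scale with Z²:
E_n = -13.6057 Z² / n² eV

For N⁶⁺ (Z = 7) at n = 6:
E_6 = -13.6057 × 7² / 6²
E_6 = -13.6057 × 49 / 36
E_6 = -666.6793 / 36
E_6 = -18.51887 eV

The energy is 49 times more negative than hydrogen at the same n due to the stronger nuclear charge.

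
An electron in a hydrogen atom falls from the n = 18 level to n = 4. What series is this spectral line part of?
Brackett series

The spectral series in hydrogen are named based on the final (lower) energy level:
- Lyman series: n_final = 1 (ultraviolet)
- Balmer series: n_final = 2 (visible/near-UV)
- Paschen series: n_final = 3 (infrared)
- Brackett series: n_final = 4 (infrared)
- Pfund series: n_final = 5 (far infrared)

Since this transition ends at n = 4, it belongs to the Brackett series.

For reference, this 18 → 4 line has photon energy
ΔE = 13.6057 eV × (1/4² - 1/18²) = 0.80836334877 eV,
corresponding to wavelength λ = hc/ΔE = 1239.84 eV·nm / 0.80836334877 eV = 1533.76573 nm in the infrared region.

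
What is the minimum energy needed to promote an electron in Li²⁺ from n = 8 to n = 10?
0.6888 eV

The energy levels of a hydrogen-like atom are E_n = -13.6057 Z² eV / n².

Energy at n = 8: E_8 = -13.6057 × 3² / 8² = -1.9133016 eV
Energy at n = 10: E_10 = -13.6057 × 3² / 10² = -1.2245130 eV

The excitation energy is the difference:
ΔE = E_10 - E_8
ΔE = -1.2245130 - (-1.9133016)
ΔE = 0.6888 eV

Since this is positive, energy must be absorbed (photon absorption).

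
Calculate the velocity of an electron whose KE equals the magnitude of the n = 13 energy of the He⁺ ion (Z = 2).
3.36568e+05 m/s (or 0.11% of c)

The binding energy at n = 13 for He⁺ is:
E_13 = -13.6057 × 2²/13² = -0.322028402 eV
|E_13| = 0.322028402 eV

Convert to Joules:
KE = 0.322028402 eV × (1.602177 × 10⁻¹⁹ J/eV) = 5.1594650e-20 J

Using KE = ½mv²:
v = √(2·KE/m_e)
v = √(2 × 5.1594650e-20 J / 9.10938 × 10⁻³¹ kg)
v = 3.36568e+05 m/s

This is approximately 0.11% the speed of light.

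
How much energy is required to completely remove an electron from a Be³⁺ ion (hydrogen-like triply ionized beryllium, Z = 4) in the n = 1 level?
217.69120 eV

The ionization energy is the energy needed to remove the electron completely (n → ∞).

For a hydrogen-like ion with Z = 4, E_n = -13.6057 Z² / n² eV.

At n = 1: E_1 = -13.6057 × 4² / 1² = -217.69120000 eV
At n = ∞: E_∞ = 0 eV

Ionization energy = E_∞ - E_1 = 0 - (-217.69120000) = 217.69120000 eV
Ionization energy ≈ 217.69120 eV

This is also called the binding energy of the electron in state n = 1.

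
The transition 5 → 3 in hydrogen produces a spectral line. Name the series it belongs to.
Paschen series

The spectral series in hydrogen are named based on the final (lower) energy level:
- Lyman series: n_final = 1 (ultraviolet)
- Balmer series: n_final = 2 (visible/near-UV)
- Paschen series: n_final = 3 (infrared)
- Brackett series: n_final = 4 (infrared)
- Pfund series: n_final = 5 (far infrared)

Since this transition ends at n = 3, it belongs to the Paschen series.

For reference, this 5 → 3 line has photon energy
ΔE = 13.6057 eV × (1/3² - 1/5²) = 0.96751644444 eV,
corresponding to wavelength λ = hc/ΔE = 1239.84 eV·nm / 0.96751644444 eV = 1281.46659 nm in the infrared region.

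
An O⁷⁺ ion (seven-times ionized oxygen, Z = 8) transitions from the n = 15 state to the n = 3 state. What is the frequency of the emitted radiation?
2.246e+16 Hz

First, find the transition energy:
E_15 = -13.6057 × 8² / 15² = -3.87007 eV
E_3 = -13.6057 × 8² / 3² = -96.75164 eV
|ΔE| = |E_3 - E_15| = 92.88157 eV

Convert to Joules: E = 92.88157 eV × (1.602177 × 10⁻¹⁹ J/eV) = 1.48813e-17 J

Using E = hf:
f = E/h = 1.48813e-17 J / (6.62607 × 10⁻³⁴ J·s)
f = 2.246e+16 Hz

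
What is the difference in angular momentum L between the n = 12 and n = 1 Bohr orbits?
1.16003e-33 J·s (or 11ℏ)

In the Bohr model, L_n = nℏ where ℏ = 1.0545718e-34 J·s.

L_12 = 12ℏ = 1.2654862e-33 J·s
L_1 = 1ℏ = 1.0545718e-34 J·s

ΔL = L_12 - L_1 = (12 - 1)ℏ = 11ℏ
ΔL = 11 × 1.0545718e-34 J·s = 1.16003e-33 J·s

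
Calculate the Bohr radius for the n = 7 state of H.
2.592968 nm (or 25.929683 Å)

The Bohr radius formula is:
r_n = n² a₀ / Z

where a₀ = 0.052917721 nm is the Bohr radius.

For H (Z = 1) at n = 7:
r_7 = 7² × 0.052917721 nm / 1
r_7 = 49 × 0.052917721 nm / 1
r_7 = 2.5929683 nm / 1
r_7 = 2.592968 nm

The electron orbits at approximately 2.592968 nm from the nucleus.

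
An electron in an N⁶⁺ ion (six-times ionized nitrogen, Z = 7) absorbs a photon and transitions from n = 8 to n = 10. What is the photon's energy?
3.750071 eV

The energy levels of a hydrogen-like atom are E_n = -13.6057 Z² eV / n².

Energy at n = 8: E_8 = -13.6057 × 7² / 8² = -10.416864063 eV
Energy at n = 10: E_10 = -13.6057 × 7² / 10² = -6.666793000 eV

The excitation energy is the difference:
ΔE = E_10 - E_8
ΔE = -6.666793000 - (-10.416864063)
ΔE = 3.750071 eV

Since this is positive, energy must be absorbed (photon absorption).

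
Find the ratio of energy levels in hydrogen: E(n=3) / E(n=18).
36.000

Using E_n = -13.6057 Z² / n² eV with Z = 1:

E_3 = -13.6057 / 3² = -13.6057 / 9 = -1.511744444 eV
E_18 = -13.6057 / 18² = -13.6057 / 324 = -0.041992901 eV

The ratio is:
E_3/E_18 = (-1.511744444) / (-0.041992901)
E_3/E_18 = (-13.6057/9) / (-13.6057/324)
E_3/E_18 = 324/9
E_3/E_18 = 36.000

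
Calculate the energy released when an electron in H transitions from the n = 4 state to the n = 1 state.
12.755 eV

The energy levels are E_n = -13.6057 eV / n².

Energy at n = 4: E_4 = -13.6057 / 4² = -0.850356 eV
Energy at n = 1: E_1 = -13.6057 / 1² = -13.605700 eV

For emission (electron falling to lower state), the photon energy is:
E_photon = E_4 - E_1 = |-0.850356 - (-13.605700)|
E_photon = 12.755 eV

This energy is carried away by the emitted photon.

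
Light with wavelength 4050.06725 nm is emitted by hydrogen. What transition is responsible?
n = 5 → n = 4

First, find the photon energy from the wavelength (hc = 1239.84 eV·nm):
E = hc/λ = 1239.84 eV·nm / 4050.06725 nm = 0.30612825 eV

The energy levels of hydrogen satisfy E_n = -13.6057 / n² eV, so an emission n_i → n_f releases
ΔE = 13.6057 × (1/n_f² − 1/n_i²) eV.

Setting ΔE equal to the photon energy:
1/n_f² − 1/n_i² = 0.30612825 / 13.6057 = 0.022500000

Since 1/n_i² must be positive, we need 1/n_f² > 0.022500000, i.e. n_f ≤ 6. For each allowed n_f, solve n_i = (1/n_f² − 0.022500000)^(−1/2) and check whether it is a whole number:
  n_f = 1: 1/n_i² = 1.000000000 − 0.022500000 = 0.977500000 → n_i = 1.011  (not an integer) ✗
  n_f = 2: 1/n_i² = 0.250000000 − 0.022500000 = 0.227500000 → n_i = 2.097  (not an integer) ✗
  n_f = 3: 1/n_i² = 0.111111111 − 0.022500000 = 0.088611111 → n_i = 3.359  (not an integer) ✗
  n_f = 4: 1/n_i² = 0.062500000 − 0.022500000 = 0.040000000 → n_i = 5.000  → integer, n_i = 5 ✓
  n_f = 5: 1/n_i² = 0.040000000 − 0.022500000 = 0.017500000 → n_i = 7.559  (not an integer) ✗
  n_f = 6: 1/n_i² = 0.027777778 − 0.022500000 = 0.005277778 → n_i = 13.765  (not an integer) ✗

Only n_f = 4 gives an integer upper level, n_i = 5.

The transition is from n = 5 to n = 4 (emission).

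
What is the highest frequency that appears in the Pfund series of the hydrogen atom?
1.3159e+14 Hz

The series limit corresponds to the transition from n = ∞ to n = 5.
This is the highest energy (shortest wavelength) transition in the Pfund series.

E_∞ = 0 eV
E_5 = -13.6057 / 5² = -0.54422800 eV

Energy at series limit:
ΔE = E_∞ - E_5 = 0 - (-0.54422800) = 0.54422800 eV
E = 0.54422800 eV × (1.602177 × 10⁻¹⁹ J/eV) = 8.719496e-20 J
f = E/h = 8.719496e-20 J / (6.62607 × 10⁻³⁴ J·s) = 1.3159e+14 Hz

This energy equals the ionization energy from the n = 5 state of hydrogen.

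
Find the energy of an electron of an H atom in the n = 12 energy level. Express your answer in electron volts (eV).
-0.094 eV

The energy levels of a hydrogen-like atom are given by:
E_n = -13.6057 eV / n²

For n = 12:
E_12 = -13.6057 eV / 12²
E_12 = -13.6057 eV / 144
E_12 = -0.094 eV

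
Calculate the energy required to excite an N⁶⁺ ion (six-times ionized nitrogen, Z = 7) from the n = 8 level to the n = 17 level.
8.11 eV

The energy levels of a hydrogen-like atom are E_n = -13.6057 Z² eV / n².

Energy at n = 8: E_8 = -13.6057 × 7² / 8² = -10.41686 eV
Energy at n = 17: E_17 = -13.6057 × 7² / 17² = -2.30685 eV

The excitation energy is the difference:
ΔE = E_17 - E_8
ΔE = -2.30685 - (-10.41686)
ΔE = 8.11 eV

Since this is positive, energy must be absorbed (photon absorption).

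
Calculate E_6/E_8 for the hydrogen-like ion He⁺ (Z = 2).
1.78

Using E_n = -13.6057 Z² / n² eV with Z = 2:

E_6 = -13.6057 × 2² / 6² = -54.4228 / 36 = -1.51174444 eV
E_8 = -13.6057 × 2² / 8² = -54.4228 / 64 = -0.85035625 eV

The ratio is:
E_6/E_8 = (-1.51174444) / (-0.85035625)
E_6/E_8 = (-54.4228/36) / (-54.4228/64)
E_6/E_8 = 64/36
E_6/E_8 = 1.78
(Note: the Z² factors cancel in the ratio.)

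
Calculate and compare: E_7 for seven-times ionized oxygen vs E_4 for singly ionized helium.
O⁷⁺ at n = 7 (E = -17.771 eV)

Using E_n = -13.6057 Z² / n² eV:

O⁷⁺ (Z = 8) at n = 7:
E = -13.6057 × 8² / 7² = -13.6057 × 64 / 49 = -17.770710 eV

He⁺ (Z = 2) at n = 4:
E = -13.6057 × 2² / 4² = -13.6057 × 4 / 16 = -3.401425 eV

Since -17.770710 eV < -3.401425 eV,
O⁷⁺ at n = 7 is more tightly bound (requires more energy to ionize).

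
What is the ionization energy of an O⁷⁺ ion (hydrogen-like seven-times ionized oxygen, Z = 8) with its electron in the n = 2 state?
217.69 eV

The ionization energy is the energy needed to remove the electron completely (n → ∞).

For a hydrogen-like ion with Z = 8, E_n = -13.6057 Z² / n² eV.

At n = 2: E_2 = -13.6057 × 8² / 2² = -217.69120 eV
At n = ∞: E_∞ = 0 eV

Ionization energy = E_∞ - E_2 = 0 - (-217.69120) = 217.69120 eV
Ionization energy ≈ 217.69 eV

This is also called the binding energy of the electron in state n = 2.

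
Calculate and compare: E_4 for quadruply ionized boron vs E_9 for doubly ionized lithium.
B⁴⁺ at n = 4 (E = -21.26 eV)

Using E_n = -13.6057 Z² / n² eV:

B⁴⁺ (Z = 5) at n = 4:
E = -13.6057 × 5² / 4² = -13.6057 × 25 / 16 = -21.25891 eV

Li²⁺ (Z = 3) at n = 9:
E = -13.6057 × 3² / 9² = -13.6057 × 9 / 81 = -1.51174 eV

Since -21.25891 eV < -1.51174 eV,
B⁴⁺ at n = 4 is more tightly bound (requires more energy to ionize).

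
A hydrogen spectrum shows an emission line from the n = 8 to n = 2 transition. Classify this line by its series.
Balmer series

The spectral series in hydrogen are named based on the final (lower) energy level:
- Lyman series: n_final = 1 (ultraviolet)
- Balmer series: n_final = 2 (visible/near-UV)
- Paschen series: n_final = 3 (infrared)
- Brackett series: n_final = 4 (infrared)
- Pfund series: n_final = 5 (far infrared)

Since this transition ends at n = 2, it belongs to the Balmer series.

For reference, this 8 → 2 line has photon energy
ΔE = 13.6057 eV × (1/2² - 1/8²) = 3.18883594 eV,
corresponding to wavelength λ = hc/ΔE = 1239.84 eV·nm / 3.18883594 eV = 388.8065 nm in the visible/near-UV region.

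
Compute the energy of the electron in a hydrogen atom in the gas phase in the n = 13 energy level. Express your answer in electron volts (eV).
-0.08051 eV

The energy levels of a hydrogen-like atom are given by:
E_n = -13.6057 eV / n²

For n = 13:
E_13 = -13.6057 eV / 13²
E_13 = -13.6057 eV / 169
E_13 = -0.08051 eV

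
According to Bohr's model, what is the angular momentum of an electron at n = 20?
2.10914e-33 J·s (or 20ℏ)

In the Bohr model, angular momentum is quantized:
L = nℏ

where ℏ = h/(2π) = 1.0545718e-34 J·s

For n = 20:
L = 20 × 1.0545718e-34 J·s
L = 2.10914e-33 J·s

This can also be written as L = 20ℏ.
The angular momentum is an integer multiple of the reduced Planck constant.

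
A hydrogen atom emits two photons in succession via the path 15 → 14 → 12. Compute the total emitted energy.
0.034 eV

The energy levels of hydrogen are E_n = -13.6057 / n² eV.

First transition (15 → 14):
ΔE₁ = |E_14 - E_15|
ΔE₁ = |-0.069416837 - (-0.060469778)| = 0.008947 eV

Second transition (14 → 12):
ΔE₂ = |E_12 - E_14|
ΔE₂ = |-0.094484028 - (-0.069416837)| = 0.025067 eV

Total energy released:
E_total = ΔE₁ + ΔE₂ = 0.008947 + 0.025067 = 0.034 eV

Note: This equals the direct transition 15 → 12: 0.034 eV ✓
Energy is conserved regardless of the path taken.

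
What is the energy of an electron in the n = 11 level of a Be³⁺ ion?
-1.799101 eV

For hydrogen-like ions, the energy levels scale with Z²:
E_n = -13.6057 Z² / n² eV

For Be³⁺ (Z = 4) at n = 11:
E_11 = -13.6057 × 4² / 11²
E_11 = -13.6057 × 16 / 121
E_11 = -217.6912 / 121
E_11 = -1.799101 eV

The energy is 16 times more negative than hydrogen at the same n due to the stronger nuclear charge.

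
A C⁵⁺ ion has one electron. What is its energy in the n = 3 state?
-54.42 eV

For hydrogen-like ions, the energy levels scale with Z²:
E_n = -13.6057 Z² / n² eV

For C⁵⁺ (Z = 6) at n = 3:
E_3 = -13.6057 × 6² / 3²
E_3 = -13.6057 × 36 / 9
E_3 = -489.8052 / 9
E_3 = -54.42 eV

The energy is 36 times more negative than hydrogen at the same n due to the stronger nuclear charge.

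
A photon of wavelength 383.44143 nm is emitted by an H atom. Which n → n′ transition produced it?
n = 9 → n = 2

First, find the photon energy from the wavelength (hc = 1239.84 eV·nm):
E = hc/λ = 1239.84 eV·nm / 383.44143 nm = 3.2334534 eV

The energy levels of hydrogen satisfy E_n = -13.6057 / n² eV, so an emission n_i → n_f releases
ΔE = 13.6057 × (1/n_f² − 1/n_i²) eV.

Setting ΔE equal to the photon energy:
1/n_f² − 1/n_i² = 3.2334534 / 13.6057 = 0.23765432

Since 1/n_i² must be positive, we need 1/n_f² > 0.23765432, i.e. n_f ≤ 2. For each allowed n_f, solve n_i = (1/n_f² − 0.23765432)^(−1/2) and check whether it is a whole number:
  n_f = 1: 1/n_i² = 1.00000000 − 0.23765432 = 0.76234568 → n_i = 1.145  (not an integer) ✗
  n_f = 2: 1/n_i² = 0.25000000 − 0.23765432 = 0.01234568 → n_i = 9.000  → integer, n_i = 9 ✓

Only n_f = 2 gives an integer upper level, n_i = 9.

The transition is from n = 9 to n = 2 (emission).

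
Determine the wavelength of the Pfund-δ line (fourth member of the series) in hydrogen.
3295.1998 nm

The lines of a series are numbered from the longest wavelength (smallest ΔE) outward; the fourth line is the transition from n = n_f + 4 to n_f.
The Pfund series has all transitions ending at n_f = 5.

For H, the fourth line (δ-line) is the jump from n = 9 to n = 5:
E_9 = -13.6057 / 9² = -0.1679716049 eV
E_5 = -13.6057 / 5² = -0.5442280000 eV
ΔE = E_9 - E_5 = 0.3762563951 eV

λ = hc/E = 1239.84 eV·nm / 0.3762563951 eV
λ = 3295.1998 nm

This is the δ-line of the Pfund series in H.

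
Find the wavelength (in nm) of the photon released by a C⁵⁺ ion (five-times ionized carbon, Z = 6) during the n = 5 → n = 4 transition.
112.50 nm

First, find the transition energy using E_n = -13.6057 Z² / n² eV:
E_5 = -13.6057 × 6² / 5² = -19.59221 eV
E_4 = -13.6057 × 6² / 4² = -30.61283 eV

Photon energy: |ΔE| = |E_4 - E_5| = 11.02062 eV

Convert to wavelength using E = hc/λ with hc = 1239.84 eV·nm:
λ = hc/E = 1239.84 eV·nm / 11.02062 eV
λ = 112.50 nm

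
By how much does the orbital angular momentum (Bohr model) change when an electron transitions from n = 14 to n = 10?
4.21829e-34 J·s (or 4ℏ)

In the Bohr model, L_n = nℏ where ℏ = 1.0545718e-34 J·s.

L_14 = 14ℏ = 1.4764005e-33 J·s
L_10 = 10ℏ = 1.0545718e-33 J·s

ΔL = L_14 - L_10 = (14 - 10)ℏ = 4ℏ
ΔL = 4 × 1.0545718e-34 J·s = 4.21829e-34 J·s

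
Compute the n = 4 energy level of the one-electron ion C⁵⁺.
-30.6128 eV

For hydrogen-like ions, the energy levels scale with Z²:
E_n = -13.6057 Z² / n² eV

For C⁵⁺ (Z = 6) at n = 4:
E_4 = -13.6057 × 6² / 4²
E_4 = -13.6057 × 36 / 16
E_4 = -489.8052 / 16
E_4 = -30.6128 eV

The energy is 36 times more negative than hydrogen at the same n due to the stronger nuclear charge.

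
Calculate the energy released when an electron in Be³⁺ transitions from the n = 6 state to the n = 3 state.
18.14093 eV

The energy levels are E_n = -13.6057 Z² eV / n².

Energy at n = 6: E_6 = -13.6057 × 4² / 6² = -6.04697778 eV
Energy at n = 3: E_3 = -13.6057 × 4² / 3² = -24.18791111 eV

For emission (electron falling to lower state), the photon energy is:
E_photon = E_6 - E_3 = |-6.04697778 - (-24.18791111)|
E_photon = 18.14093 eV

This energy is carried away by the emitted photon.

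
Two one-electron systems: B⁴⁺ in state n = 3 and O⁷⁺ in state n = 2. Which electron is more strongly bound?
O⁷⁺ at n = 2 (E = -217.691 eV)

Using E_n = -13.6057 Z² / n² eV:

B⁴⁺ (Z = 5) at n = 3:
E = -13.6057 × 5² / 3² = -13.6057 × 25 / 9 = -37.793611 eV

O⁷⁺ (Z = 8) at n = 2:
E = -13.6057 × 8² / 2² = -13.6057 × 64 / 4 = -217.691200 eV

Since -217.691200 eV < -37.793611 eV,
O⁷⁺ at n = 2 is more tightly bound (requires more energy to ionize).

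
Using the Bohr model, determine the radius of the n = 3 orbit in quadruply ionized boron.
0.095252 nm (or 0.952519 Å)

The Bohr radius formula is:
r_n = n² a₀ / Z

where a₀ = 0.052917721 nm is the Bohr radius.

For B⁴⁺ (Z = 5) at n = 3:
r_3 = 3² × 0.052917721 nm / 5
r_3 = 9 × 0.052917721 nm / 5
r_3 = 0.4762595 nm / 5
r_3 = 0.095252 nm

The electron orbits at approximately 0.095252 nm from the nucleus.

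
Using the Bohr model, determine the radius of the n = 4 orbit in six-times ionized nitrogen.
0.1210 nm (or 1.2095 Å)

The Bohr radius formula is:
r_n = n² a₀ / Z

where a₀ = 0.0529177 nm is the Bohr radius.

For N⁶⁺ (Z = 7) at n = 4:
r_4 = 4² × 0.0529177 nm / 7
r_4 = 16 × 0.0529177 nm / 7
r_4 = 0.84668 nm / 7
r_4 = 0.1210 nm

The electron orbits at approximately 0.1210 nm from the nucleus.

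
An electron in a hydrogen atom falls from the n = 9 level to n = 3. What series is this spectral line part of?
Paschen series

The spectral series in hydrogen are named based on the final (lower) energy level:
- Lyman series: n_final = 1 (ultraviolet)
- Balmer series: n_final = 2 (visible/near-UV)
- Paschen series: n_final = 3 (infrared)
- Brackett series: n_final = 4 (infrared)
- Pfund series: n_final = 5 (far infrared)

Since this transition ends at n = 3, it belongs to the Paschen series.

For reference, this 9 → 3 line has photon energy
ΔE = 13.6057 eV × (1/3² - 1/9²) = 1.3437728 eV,
corresponding to wavelength λ = hc/ΔE = 1239.84 eV·nm / 1.3437728 eV = 922.656 nm in the infrared region.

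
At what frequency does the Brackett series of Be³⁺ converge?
3.290e+15 Hz

The series limit corresponds to the transition from n = ∞ to n = 4.
This is the highest energy (shortest wavelength) transition in the Brackett series.

E_∞ = 0 eV
E_4 = -13.6057 × 4² / 4² = -13.60570000 eV

Energy at series limit:
ΔE = E_∞ - E_4 = 0 - (-13.60570000) = 13.60570000 eV
E = 13.60570000 eV × (1.602177 × 10⁻¹⁹ J/eV) = 2.17987e-18 J
f = E/h = 2.17987e-18 J / (6.62607 × 10⁻³⁴ J·s) = 3.290e+15 Hz

This energy equals the ionization energy from the n = 4 state of Be³⁺.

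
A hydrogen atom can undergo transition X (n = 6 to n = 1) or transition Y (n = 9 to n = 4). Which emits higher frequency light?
6 → 1

Calculate the energy for each transition:

Transition 6 → 1:
ΔE₁ = |E_1 - E_6| = |-13.6057/1² - (-13.6057/6²)|
ΔE₁ = |-13.60570000 - (-0.37793611)| = 13.22776 eV

Transition 9 → 4:
ΔE₂ = |E_4 - E_9| = |-13.6057/4² - (-13.6057/9²)|
ΔE₂ = |-0.85035625 - (-0.16797160)| = 0.68238 eV

Since 13.22776 eV > 0.68238 eV, the transition 6 → 1 emits the more energetic photon.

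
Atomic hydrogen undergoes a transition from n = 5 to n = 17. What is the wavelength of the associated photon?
2493.90 nm

First, find the transition energy using E_n = -13.6057 / n² eV:
E_5 = -13.6057 / 5² = -0.54422800 eV
E_17 = -13.6057 / 17² = -0.04707855 eV

Photon energy: |ΔE| = |E_17 - E_5| = 0.49714945 eV

Convert to wavelength using E = hc/λ with hc = 1239.84 eV·nm:
λ = hc/E = 1239.84 eV·nm / 0.49714945 eV
λ = 2493.90 nm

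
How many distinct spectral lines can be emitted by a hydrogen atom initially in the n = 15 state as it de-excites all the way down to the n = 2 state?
91

The electron can occupy levels n = 2, 3, ..., 15 during de-excitation — that is m = 15 - 2 + 1 = 14 distinct levels.

The number of distinct spectral lines equals the number of ways to choose 2 of these m levels (each pair gives one possible emission transition):

Number of lines = m(m-1)/2 = 14×13/2 = 91

These correspond to all possible transitions between the 14 levels:
15 → 14, 15 → 13, 15 → 12, 15 → 11, 15 → 10, 15 → 9, 15 → 8, 15 → 7...

Each transition produces a photon with a unique energy (and thus wavelength). This count does not depend on Z.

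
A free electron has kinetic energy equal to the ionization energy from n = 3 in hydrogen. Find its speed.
7.29231e+05 m/s (or 0.243% of c)

The binding energy at n = 3 for hydrogen is:
E_3 = -13.6057/3² = -1.51174444 eV
|E_3| = 1.51174444 eV

Convert to Joules:
KE = 1.51174444 eV × (1.602177 × 10⁻¹⁹ J/eV) = 2.4220822e-19 J

Using KE = ½mv²:
v = √(2·KE/m_e)
v = √(2 × 2.4220822e-19 J / 9.10938 × 10⁻³¹ kg)
v = 7.29231e+05 m/s

This is approximately 0.243% the speed of light.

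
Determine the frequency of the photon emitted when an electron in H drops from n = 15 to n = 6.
7.68e+13 Hz

First, find the transition energy:
E_15 = -13.6057 / 15² = -0.060470 eV
E_6 = -13.6057 / 6² = -0.377936 eV
|ΔE| = |E_6 - E_15| = 0.317466 eV

Convert to Joules: E = 0.317466 eV × (1.602177 × 10⁻¹⁹ J/eV) = 5.0864e-20 J

Using E = hf:
f = E/h = 5.0864e-20 J / (6.62607 × 10⁻³⁴ J·s)
f = 7.68e+13 Hz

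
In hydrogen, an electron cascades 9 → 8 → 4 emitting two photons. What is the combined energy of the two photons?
0.6824 eV

The energy levels of hydrogen are E_n = -13.6057 / n² eV.

First transition (9 → 8):
ΔE₁ = |E_8 - E_9|
ΔE₁ = |-0.2125890625 - (-0.1679716049)| = 0.0446175 eV

Second transition (8 → 4):
ΔE₂ = |E_4 - E_8|
ΔE₂ = |-0.8503562500 - (-0.2125890625)| = 0.6377672 eV

Total energy released:
E_total = ΔE₁ + ΔE₂ = 0.0446175 + 0.6377672 = 0.6824 eV

Note: This equals the direct transition 9 → 4: 0.6824 eV ✓
Energy is conserved regardless of the path taken.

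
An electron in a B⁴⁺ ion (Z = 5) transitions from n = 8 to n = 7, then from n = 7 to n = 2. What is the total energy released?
79.72090 eV

The energy levels of B⁴⁺ are E_n = -13.6057 × 5² / n² eV.

First transition (8 → 7):
ΔE₁ = |E_7 - E_8|
ΔE₁ = |-6.94168367347 - (-5.31472656250)| = 1.62695711 eV

Second transition (7 → 2):
ΔE₂ = |E_2 - E_7|
ΔE₂ = |-85.03562500000 - (-6.94168367347)| = 78.09394133 eV

Total energy released:
E_total = ΔE₁ + ΔE₂ = 1.62695711 + 78.09394133 = 79.72090 eV

Note: This equals the direct transition 8 → 2: 79.72090 eV ✓
Energy is conserved regardless of the path taken.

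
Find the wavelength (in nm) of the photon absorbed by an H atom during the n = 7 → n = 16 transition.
5522.179 nm

First, find the transition energy using E_n = -13.6057 / n² eV:
E_7 = -13.6057 / 7² = -0.277667347 eV
E_16 = -13.6057 / 16² = -0.053147266 eV

Photon energy: |ΔE| = |E_16 - E_7| = 0.224520081 eV

Convert to wavelength using E = hc/λ with hc = 1239.84 eV·nm:
λ = hc/E = 1239.84 eV·nm / 0.224520081 eV
λ = 5522.179 nm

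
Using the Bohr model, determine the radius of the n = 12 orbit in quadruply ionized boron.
1.5240 nm (or 15.2403 Å)

The Bohr radius formula is:
r_n = n² a₀ / Z

where a₀ = 0.0529177 nm is the Bohr radius.

For B⁴⁺ (Z = 5) at n = 12:
r_12 = 12² × 0.0529177 nm / 5
r_12 = 144 × 0.0529177 nm / 5
r_12 = 7.62015 nm / 5
r_12 = 1.5240 nm

The electron orbits at approximately 1.5240 nm from the nucleus.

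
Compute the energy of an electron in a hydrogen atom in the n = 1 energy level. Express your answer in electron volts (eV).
-13.60570 eV

The energy levels of a hydrogen-like atom are given by:
E_n = -13.6057 eV / n²

For n = 1:
E_1 = -13.6057 eV / 1²
E_1 = -13.6057 eV / 1
E_1 = -13.60570 eV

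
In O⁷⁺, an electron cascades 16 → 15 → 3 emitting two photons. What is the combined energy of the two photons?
93.3502 eV

The energy levels of O⁷⁺ are E_n = -13.6057 × 8² / n² eV.

First transition (16 → 15):
ΔE₁ = |E_15 - E_16|
ΔE₁ = |-3.8700657778 - (-3.4014250000)| = 0.4686408 eV

Second transition (15 → 3):
ΔE₂ = |E_3 - E_15|
ΔE₂ = |-96.7516444444 - (-3.8700657778)| = 92.8815787 eV

Total energy released:
E_total = ΔE₁ + ΔE₂ = 0.4686408 + 92.8815787 = 93.3502 eV

Note: This equals the direct transition 16 → 3: 93.3502 eV ✓
Energy is conserved regardless of the path taken.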